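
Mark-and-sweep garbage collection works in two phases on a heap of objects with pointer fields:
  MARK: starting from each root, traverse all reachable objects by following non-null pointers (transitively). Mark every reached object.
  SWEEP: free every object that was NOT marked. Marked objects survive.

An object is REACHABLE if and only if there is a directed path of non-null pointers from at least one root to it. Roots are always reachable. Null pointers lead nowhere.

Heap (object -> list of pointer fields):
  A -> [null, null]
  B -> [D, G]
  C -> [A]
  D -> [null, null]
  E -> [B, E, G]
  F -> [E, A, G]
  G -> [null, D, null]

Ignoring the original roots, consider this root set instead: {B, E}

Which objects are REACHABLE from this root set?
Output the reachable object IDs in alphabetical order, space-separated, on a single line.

Answer: B D E G

Derivation:
Roots: B E
Mark B: refs=D G, marked=B
Mark E: refs=B E G, marked=B E
Mark D: refs=null null, marked=B D E
Mark G: refs=null D null, marked=B D E G
Unmarked (collected): A C F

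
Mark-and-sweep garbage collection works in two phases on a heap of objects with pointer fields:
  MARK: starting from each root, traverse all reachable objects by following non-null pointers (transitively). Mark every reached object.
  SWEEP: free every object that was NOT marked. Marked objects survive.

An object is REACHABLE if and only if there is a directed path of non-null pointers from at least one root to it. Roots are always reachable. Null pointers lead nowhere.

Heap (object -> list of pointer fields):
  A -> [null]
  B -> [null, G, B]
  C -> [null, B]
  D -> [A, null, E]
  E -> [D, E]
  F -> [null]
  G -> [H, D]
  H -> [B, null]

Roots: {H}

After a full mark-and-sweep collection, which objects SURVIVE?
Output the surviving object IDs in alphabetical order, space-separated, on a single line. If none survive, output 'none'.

Roots: H
Mark H: refs=B null, marked=H
Mark B: refs=null G B, marked=B H
Mark G: refs=H D, marked=B G H
Mark D: refs=A null E, marked=B D G H
Mark A: refs=null, marked=A B D G H
Mark E: refs=D E, marked=A B D E G H
Unmarked (collected): C F

Answer: A B D E G H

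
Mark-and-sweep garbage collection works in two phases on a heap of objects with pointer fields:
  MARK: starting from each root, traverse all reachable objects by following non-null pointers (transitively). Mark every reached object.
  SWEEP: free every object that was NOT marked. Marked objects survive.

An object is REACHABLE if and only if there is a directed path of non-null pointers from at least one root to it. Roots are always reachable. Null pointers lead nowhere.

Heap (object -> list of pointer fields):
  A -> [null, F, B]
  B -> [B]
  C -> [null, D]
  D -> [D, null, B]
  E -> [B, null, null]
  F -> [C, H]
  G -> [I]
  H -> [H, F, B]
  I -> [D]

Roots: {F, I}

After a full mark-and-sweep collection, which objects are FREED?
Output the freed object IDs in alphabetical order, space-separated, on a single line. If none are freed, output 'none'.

Answer: A E G

Derivation:
Roots: F I
Mark F: refs=C H, marked=F
Mark I: refs=D, marked=F I
Mark C: refs=null D, marked=C F I
Mark H: refs=H F B, marked=C F H I
Mark D: refs=D null B, marked=C D F H I
Mark B: refs=B, marked=B C D F H I
Unmarked (collected): A E G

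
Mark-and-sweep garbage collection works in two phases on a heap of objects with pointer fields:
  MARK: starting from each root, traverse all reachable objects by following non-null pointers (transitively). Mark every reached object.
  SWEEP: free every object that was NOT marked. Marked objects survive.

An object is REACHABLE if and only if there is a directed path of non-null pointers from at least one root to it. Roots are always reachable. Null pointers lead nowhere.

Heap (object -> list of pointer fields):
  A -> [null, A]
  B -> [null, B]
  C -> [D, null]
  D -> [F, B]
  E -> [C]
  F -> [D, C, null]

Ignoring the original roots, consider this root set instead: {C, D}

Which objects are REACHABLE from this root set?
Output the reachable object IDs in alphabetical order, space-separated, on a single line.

Answer: B C D F

Derivation:
Roots: C D
Mark C: refs=D null, marked=C
Mark D: refs=F B, marked=C D
Mark F: refs=D C null, marked=C D F
Mark B: refs=null B, marked=B C D F
Unmarked (collected): A E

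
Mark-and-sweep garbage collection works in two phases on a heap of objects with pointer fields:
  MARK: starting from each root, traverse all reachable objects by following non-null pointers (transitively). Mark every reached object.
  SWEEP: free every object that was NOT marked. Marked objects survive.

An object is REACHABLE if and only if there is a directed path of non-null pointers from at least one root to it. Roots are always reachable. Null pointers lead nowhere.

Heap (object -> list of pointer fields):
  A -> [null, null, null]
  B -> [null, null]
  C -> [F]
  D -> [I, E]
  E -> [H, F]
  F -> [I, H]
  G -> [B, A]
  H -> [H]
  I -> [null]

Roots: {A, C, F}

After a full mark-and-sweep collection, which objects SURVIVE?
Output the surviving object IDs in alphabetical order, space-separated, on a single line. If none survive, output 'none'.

Answer: A C F H I

Derivation:
Roots: A C F
Mark A: refs=null null null, marked=A
Mark C: refs=F, marked=A C
Mark F: refs=I H, marked=A C F
Mark I: refs=null, marked=A C F I
Mark H: refs=H, marked=A C F H I
Unmarked (collected): B D E G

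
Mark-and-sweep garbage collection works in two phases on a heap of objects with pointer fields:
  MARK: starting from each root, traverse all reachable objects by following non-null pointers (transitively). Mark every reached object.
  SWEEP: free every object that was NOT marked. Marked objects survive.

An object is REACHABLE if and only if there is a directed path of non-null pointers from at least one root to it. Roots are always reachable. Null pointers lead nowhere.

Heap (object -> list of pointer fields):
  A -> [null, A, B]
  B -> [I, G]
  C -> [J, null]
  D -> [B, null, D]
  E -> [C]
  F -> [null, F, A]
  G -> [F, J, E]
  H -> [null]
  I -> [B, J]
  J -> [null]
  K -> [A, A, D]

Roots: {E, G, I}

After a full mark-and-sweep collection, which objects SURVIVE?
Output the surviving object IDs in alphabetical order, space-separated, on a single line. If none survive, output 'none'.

Roots: E G I
Mark E: refs=C, marked=E
Mark G: refs=F J E, marked=E G
Mark I: refs=B J, marked=E G I
Mark C: refs=J null, marked=C E G I
Mark F: refs=null F A, marked=C E F G I
Mark J: refs=null, marked=C E F G I J
Mark B: refs=I G, marked=B C E F G I J
Mark A: refs=null A B, marked=A B C E F G I J
Unmarked (collected): D H K

Answer: A B C E F G I J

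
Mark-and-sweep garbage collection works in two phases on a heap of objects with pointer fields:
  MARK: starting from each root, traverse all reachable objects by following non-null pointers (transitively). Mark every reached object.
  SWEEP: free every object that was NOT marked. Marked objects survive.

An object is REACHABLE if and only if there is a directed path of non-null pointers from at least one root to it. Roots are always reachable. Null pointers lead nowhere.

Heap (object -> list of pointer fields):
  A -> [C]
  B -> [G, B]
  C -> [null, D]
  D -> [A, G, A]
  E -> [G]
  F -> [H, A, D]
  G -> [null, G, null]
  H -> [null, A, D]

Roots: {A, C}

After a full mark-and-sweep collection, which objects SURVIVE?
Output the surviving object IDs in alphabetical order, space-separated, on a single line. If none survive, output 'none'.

Answer: A C D G

Derivation:
Roots: A C
Mark A: refs=C, marked=A
Mark C: refs=null D, marked=A C
Mark D: refs=A G A, marked=A C D
Mark G: refs=null G null, marked=A C D G
Unmarked (collected): B E F H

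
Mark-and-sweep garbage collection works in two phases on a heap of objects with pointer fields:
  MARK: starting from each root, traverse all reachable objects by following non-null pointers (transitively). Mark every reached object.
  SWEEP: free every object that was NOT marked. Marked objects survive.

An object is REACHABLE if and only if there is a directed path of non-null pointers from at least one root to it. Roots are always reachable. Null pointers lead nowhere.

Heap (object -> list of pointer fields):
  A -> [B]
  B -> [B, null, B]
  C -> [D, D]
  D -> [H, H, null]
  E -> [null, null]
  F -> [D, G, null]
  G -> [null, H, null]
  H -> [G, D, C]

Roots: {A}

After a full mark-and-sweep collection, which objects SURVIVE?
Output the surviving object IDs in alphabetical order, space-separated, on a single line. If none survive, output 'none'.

Roots: A
Mark A: refs=B, marked=A
Mark B: refs=B null B, marked=A B
Unmarked (collected): C D E F G H

Answer: A B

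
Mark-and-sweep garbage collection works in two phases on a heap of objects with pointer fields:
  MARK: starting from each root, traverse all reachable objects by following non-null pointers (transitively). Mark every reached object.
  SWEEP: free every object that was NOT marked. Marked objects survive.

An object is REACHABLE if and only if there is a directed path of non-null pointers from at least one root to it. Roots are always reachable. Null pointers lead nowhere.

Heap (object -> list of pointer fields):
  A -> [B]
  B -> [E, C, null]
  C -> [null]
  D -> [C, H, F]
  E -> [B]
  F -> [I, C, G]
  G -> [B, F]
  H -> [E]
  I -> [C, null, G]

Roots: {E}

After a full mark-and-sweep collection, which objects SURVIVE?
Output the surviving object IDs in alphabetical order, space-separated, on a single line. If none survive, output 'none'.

Roots: E
Mark E: refs=B, marked=E
Mark B: refs=E C null, marked=B E
Mark C: refs=null, marked=B C E
Unmarked (collected): A D F G H I

Answer: B C E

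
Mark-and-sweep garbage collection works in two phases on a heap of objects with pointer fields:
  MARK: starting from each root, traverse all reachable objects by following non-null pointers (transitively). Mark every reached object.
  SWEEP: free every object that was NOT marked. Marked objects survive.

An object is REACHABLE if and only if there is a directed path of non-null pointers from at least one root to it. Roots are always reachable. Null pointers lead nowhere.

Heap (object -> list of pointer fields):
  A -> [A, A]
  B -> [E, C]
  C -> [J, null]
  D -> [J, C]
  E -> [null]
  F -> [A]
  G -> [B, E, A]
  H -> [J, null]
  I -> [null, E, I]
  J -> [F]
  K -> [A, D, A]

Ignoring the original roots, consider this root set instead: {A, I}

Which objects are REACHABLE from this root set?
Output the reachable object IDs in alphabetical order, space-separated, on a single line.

Roots: A I
Mark A: refs=A A, marked=A
Mark I: refs=null E I, marked=A I
Mark E: refs=null, marked=A E I
Unmarked (collected): B C D F G H J K

Answer: A E I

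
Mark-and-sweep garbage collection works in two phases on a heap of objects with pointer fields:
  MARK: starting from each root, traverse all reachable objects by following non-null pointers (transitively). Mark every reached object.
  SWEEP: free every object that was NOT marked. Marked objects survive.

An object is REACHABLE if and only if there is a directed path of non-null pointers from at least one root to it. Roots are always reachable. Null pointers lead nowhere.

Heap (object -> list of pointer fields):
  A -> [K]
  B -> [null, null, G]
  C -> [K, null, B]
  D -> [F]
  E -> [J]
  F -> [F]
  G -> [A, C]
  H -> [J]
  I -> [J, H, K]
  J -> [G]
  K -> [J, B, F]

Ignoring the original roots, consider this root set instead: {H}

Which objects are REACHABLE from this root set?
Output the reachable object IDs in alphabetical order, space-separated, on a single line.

Roots: H
Mark H: refs=J, marked=H
Mark J: refs=G, marked=H J
Mark G: refs=A C, marked=G H J
Mark A: refs=K, marked=A G H J
Mark C: refs=K null B, marked=A C G H J
Mark K: refs=J B F, marked=A C G H J K
Mark B: refs=null null G, marked=A B C G H J K
Mark F: refs=F, marked=A B C F G H J K
Unmarked (collected): D E I

Answer: A B C F G H J K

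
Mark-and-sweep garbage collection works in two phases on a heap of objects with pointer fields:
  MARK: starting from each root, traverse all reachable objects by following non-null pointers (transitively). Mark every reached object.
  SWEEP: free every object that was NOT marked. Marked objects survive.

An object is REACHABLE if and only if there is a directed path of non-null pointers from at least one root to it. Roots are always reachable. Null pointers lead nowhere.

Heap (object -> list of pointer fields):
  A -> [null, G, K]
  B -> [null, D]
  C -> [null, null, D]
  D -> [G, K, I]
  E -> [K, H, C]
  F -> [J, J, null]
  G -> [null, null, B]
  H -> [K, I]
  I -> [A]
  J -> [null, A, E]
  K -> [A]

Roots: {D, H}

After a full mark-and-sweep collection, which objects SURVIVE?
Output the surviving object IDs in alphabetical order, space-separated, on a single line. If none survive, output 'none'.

Answer: A B D G H I K

Derivation:
Roots: D H
Mark D: refs=G K I, marked=D
Mark H: refs=K I, marked=D H
Mark G: refs=null null B, marked=D G H
Mark K: refs=A, marked=D G H K
Mark I: refs=A, marked=D G H I K
Mark B: refs=null D, marked=B D G H I K
Mark A: refs=null G K, marked=A B D G H I K
Unmarked (collected): C E F J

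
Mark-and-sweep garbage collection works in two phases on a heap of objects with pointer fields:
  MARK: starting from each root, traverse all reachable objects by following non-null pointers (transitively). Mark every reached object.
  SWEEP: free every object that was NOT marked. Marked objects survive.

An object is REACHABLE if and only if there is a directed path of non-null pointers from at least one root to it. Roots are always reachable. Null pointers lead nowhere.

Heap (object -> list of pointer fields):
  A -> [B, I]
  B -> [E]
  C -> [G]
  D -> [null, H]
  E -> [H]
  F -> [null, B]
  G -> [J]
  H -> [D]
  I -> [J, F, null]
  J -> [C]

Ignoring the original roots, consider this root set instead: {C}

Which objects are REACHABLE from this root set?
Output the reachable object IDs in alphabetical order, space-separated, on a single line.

Roots: C
Mark C: refs=G, marked=C
Mark G: refs=J, marked=C G
Mark J: refs=C, marked=C G J
Unmarked (collected): A B D E F H I

Answer: C G J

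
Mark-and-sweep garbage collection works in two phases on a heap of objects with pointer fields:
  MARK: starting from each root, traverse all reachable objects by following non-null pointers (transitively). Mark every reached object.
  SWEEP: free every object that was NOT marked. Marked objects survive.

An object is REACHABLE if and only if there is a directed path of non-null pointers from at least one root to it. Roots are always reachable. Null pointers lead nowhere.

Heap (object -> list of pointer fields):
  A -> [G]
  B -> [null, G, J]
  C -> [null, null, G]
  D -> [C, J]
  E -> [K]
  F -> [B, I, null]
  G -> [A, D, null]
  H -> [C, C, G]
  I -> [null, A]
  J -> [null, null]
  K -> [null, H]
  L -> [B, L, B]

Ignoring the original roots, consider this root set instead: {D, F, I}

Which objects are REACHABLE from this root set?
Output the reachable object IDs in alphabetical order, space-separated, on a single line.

Roots: D F I
Mark D: refs=C J, marked=D
Mark F: refs=B I null, marked=D F
Mark I: refs=null A, marked=D F I
Mark C: refs=null null G, marked=C D F I
Mark J: refs=null null, marked=C D F I J
Mark B: refs=null G J, marked=B C D F I J
Mark A: refs=G, marked=A B C D F I J
Mark G: refs=A D null, marked=A B C D F G I J
Unmarked (collected): E H K L

Answer: A B C D F G I J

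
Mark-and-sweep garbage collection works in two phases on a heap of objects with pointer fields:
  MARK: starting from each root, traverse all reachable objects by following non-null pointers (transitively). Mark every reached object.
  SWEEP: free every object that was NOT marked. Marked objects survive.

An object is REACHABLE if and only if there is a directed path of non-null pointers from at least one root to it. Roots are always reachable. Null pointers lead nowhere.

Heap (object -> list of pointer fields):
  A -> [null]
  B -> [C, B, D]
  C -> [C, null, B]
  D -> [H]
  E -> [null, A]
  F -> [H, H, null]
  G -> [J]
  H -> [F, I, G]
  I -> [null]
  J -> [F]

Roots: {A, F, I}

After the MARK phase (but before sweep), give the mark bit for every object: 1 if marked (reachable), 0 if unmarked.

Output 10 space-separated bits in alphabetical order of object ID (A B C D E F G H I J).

Answer: 1 0 0 0 0 1 1 1 1 1

Derivation:
Roots: A F I
Mark A: refs=null, marked=A
Mark F: refs=H H null, marked=A F
Mark I: refs=null, marked=A F I
Mark H: refs=F I G, marked=A F H I
Mark G: refs=J, marked=A F G H I
Mark J: refs=F, marked=A F G H I J
Unmarked (collected): B C D E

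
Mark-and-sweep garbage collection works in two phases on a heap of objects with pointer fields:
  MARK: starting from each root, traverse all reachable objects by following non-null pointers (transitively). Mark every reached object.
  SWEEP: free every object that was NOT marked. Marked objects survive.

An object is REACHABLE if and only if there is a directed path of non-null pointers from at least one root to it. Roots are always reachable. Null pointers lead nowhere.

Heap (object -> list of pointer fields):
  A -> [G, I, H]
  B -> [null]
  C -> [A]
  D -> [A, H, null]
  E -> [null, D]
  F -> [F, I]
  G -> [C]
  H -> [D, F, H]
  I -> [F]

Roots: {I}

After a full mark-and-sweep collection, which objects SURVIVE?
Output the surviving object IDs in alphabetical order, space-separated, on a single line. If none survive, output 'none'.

Roots: I
Mark I: refs=F, marked=I
Mark F: refs=F I, marked=F I
Unmarked (collected): A B C D E G H

Answer: F I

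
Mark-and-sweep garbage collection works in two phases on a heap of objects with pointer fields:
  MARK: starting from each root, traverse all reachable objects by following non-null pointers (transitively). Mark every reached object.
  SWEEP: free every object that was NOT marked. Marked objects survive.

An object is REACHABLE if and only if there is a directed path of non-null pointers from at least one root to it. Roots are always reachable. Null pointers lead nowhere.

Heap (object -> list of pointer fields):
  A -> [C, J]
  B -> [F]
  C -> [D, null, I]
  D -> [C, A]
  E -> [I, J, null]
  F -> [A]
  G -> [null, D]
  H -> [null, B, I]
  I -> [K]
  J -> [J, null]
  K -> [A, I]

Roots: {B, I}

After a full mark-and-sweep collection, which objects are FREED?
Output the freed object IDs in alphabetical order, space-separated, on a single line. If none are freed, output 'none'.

Roots: B I
Mark B: refs=F, marked=B
Mark I: refs=K, marked=B I
Mark F: refs=A, marked=B F I
Mark K: refs=A I, marked=B F I K
Mark A: refs=C J, marked=A B F I K
Mark C: refs=D null I, marked=A B C F I K
Mark J: refs=J null, marked=A B C F I J K
Mark D: refs=C A, marked=A B C D F I J K
Unmarked (collected): E G H

Answer: E G H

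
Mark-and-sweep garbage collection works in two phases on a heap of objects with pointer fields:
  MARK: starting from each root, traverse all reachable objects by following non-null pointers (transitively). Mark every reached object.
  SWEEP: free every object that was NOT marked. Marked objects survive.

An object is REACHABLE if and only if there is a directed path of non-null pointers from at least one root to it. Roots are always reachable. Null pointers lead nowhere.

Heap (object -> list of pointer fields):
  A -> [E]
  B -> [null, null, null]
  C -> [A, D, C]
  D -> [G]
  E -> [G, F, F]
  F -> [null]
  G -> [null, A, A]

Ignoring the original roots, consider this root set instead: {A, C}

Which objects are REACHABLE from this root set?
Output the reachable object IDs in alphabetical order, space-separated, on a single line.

Roots: A C
Mark A: refs=E, marked=A
Mark C: refs=A D C, marked=A C
Mark E: refs=G F F, marked=A C E
Mark D: refs=G, marked=A C D E
Mark G: refs=null A A, marked=A C D E G
Mark F: refs=null, marked=A C D E F G
Unmarked (collected): B

Answer: A C D E F G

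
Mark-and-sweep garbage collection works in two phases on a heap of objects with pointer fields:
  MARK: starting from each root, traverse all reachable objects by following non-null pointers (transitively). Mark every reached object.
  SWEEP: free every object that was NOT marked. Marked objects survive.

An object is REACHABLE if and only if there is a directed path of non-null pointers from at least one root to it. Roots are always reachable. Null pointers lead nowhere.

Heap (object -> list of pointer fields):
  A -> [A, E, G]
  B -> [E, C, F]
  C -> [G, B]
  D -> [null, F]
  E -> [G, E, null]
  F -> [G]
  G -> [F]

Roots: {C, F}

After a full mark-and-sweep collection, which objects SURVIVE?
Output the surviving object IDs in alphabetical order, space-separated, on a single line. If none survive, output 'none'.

Answer: B C E F G

Derivation:
Roots: C F
Mark C: refs=G B, marked=C
Mark F: refs=G, marked=C F
Mark G: refs=F, marked=C F G
Mark B: refs=E C F, marked=B C F G
Mark E: refs=G E null, marked=B C E F G
Unmarked (collected): A D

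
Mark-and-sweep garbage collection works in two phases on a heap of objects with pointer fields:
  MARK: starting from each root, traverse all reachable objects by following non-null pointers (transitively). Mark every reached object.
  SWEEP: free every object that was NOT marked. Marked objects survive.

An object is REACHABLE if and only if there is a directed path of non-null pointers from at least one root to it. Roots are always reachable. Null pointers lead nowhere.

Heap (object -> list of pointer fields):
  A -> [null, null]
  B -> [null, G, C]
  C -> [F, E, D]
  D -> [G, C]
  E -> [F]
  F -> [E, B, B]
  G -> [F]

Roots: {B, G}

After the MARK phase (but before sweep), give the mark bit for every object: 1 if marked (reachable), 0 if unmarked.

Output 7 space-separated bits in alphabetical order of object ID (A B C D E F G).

Roots: B G
Mark B: refs=null G C, marked=B
Mark G: refs=F, marked=B G
Mark C: refs=F E D, marked=B C G
Mark F: refs=E B B, marked=B C F G
Mark E: refs=F, marked=B C E F G
Mark D: refs=G C, marked=B C D E F G
Unmarked (collected): A

Answer: 0 1 1 1 1 1 1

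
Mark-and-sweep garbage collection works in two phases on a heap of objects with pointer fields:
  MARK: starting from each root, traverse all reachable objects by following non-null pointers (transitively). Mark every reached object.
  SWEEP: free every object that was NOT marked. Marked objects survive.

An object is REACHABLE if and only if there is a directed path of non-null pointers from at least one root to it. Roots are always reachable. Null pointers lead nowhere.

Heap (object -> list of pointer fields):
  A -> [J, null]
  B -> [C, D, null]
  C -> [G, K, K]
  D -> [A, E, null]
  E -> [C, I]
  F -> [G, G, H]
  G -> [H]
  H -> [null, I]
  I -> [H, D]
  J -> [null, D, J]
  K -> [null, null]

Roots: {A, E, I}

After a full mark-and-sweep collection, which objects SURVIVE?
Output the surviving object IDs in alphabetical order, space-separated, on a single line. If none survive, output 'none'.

Answer: A C D E G H I J K

Derivation:
Roots: A E I
Mark A: refs=J null, marked=A
Mark E: refs=C I, marked=A E
Mark I: refs=H D, marked=A E I
Mark J: refs=null D J, marked=A E I J
Mark C: refs=G K K, marked=A C E I J
Mark H: refs=null I, marked=A C E H I J
Mark D: refs=A E null, marked=A C D E H I J
Mark G: refs=H, marked=A C D E G H I J
Mark K: refs=null null, marked=A C D E G H I J K
Unmarked (collected): B F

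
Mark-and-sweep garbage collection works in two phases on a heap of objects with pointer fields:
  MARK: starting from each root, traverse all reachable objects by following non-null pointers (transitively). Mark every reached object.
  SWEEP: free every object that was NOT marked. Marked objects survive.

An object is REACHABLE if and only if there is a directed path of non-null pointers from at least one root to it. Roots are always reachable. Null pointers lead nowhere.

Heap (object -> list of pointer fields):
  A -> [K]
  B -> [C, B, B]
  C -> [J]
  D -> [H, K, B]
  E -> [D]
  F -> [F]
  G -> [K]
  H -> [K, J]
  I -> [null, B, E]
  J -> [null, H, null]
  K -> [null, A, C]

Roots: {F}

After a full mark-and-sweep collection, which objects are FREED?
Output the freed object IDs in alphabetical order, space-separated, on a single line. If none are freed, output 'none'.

Answer: A B C D E G H I J K

Derivation:
Roots: F
Mark F: refs=F, marked=F
Unmarked (collected): A B C D E G H I J K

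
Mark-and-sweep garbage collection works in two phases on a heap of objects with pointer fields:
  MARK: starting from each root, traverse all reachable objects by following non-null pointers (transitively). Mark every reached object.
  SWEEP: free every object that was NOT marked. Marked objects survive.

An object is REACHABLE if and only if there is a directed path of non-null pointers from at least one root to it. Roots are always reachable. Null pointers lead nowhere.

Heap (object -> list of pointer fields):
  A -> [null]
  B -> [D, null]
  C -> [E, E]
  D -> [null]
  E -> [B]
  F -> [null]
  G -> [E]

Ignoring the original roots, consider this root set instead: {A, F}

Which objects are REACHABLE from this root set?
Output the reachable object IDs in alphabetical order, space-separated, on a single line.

Answer: A F

Derivation:
Roots: A F
Mark A: refs=null, marked=A
Mark F: refs=null, marked=A F
Unmarked (collected): B C D E G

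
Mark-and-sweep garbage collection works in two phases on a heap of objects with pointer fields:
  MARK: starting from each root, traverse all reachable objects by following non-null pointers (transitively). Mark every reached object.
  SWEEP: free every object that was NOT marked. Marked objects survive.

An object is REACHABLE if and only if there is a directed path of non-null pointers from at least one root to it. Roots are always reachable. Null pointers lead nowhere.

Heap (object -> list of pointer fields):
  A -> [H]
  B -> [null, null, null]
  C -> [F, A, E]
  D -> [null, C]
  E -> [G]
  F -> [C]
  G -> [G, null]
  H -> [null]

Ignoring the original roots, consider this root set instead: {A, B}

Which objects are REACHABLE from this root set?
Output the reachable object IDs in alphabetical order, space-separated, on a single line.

Answer: A B H

Derivation:
Roots: A B
Mark A: refs=H, marked=A
Mark B: refs=null null null, marked=A B
Mark H: refs=null, marked=A B H
Unmarked (collected): C D E F G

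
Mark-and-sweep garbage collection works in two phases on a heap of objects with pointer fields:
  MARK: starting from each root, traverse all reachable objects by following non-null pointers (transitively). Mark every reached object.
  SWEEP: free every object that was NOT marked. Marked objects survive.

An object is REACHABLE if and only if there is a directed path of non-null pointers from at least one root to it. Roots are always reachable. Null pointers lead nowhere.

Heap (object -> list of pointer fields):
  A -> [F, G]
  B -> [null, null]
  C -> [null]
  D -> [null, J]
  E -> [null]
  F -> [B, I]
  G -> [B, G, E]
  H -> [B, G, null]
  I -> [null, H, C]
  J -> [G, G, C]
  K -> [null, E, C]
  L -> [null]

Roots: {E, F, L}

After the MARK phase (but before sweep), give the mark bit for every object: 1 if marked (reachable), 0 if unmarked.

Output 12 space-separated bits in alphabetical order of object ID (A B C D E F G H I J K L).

Answer: 0 1 1 0 1 1 1 1 1 0 0 1

Derivation:
Roots: E F L
Mark E: refs=null, marked=E
Mark F: refs=B I, marked=E F
Mark L: refs=null, marked=E F L
Mark B: refs=null null, marked=B E F L
Mark I: refs=null H C, marked=B E F I L
Mark H: refs=B G null, marked=B E F H I L
Mark C: refs=null, marked=B C E F H I L
Mark G: refs=B G E, marked=B C E F G H I L
Unmarked (collected): A D J K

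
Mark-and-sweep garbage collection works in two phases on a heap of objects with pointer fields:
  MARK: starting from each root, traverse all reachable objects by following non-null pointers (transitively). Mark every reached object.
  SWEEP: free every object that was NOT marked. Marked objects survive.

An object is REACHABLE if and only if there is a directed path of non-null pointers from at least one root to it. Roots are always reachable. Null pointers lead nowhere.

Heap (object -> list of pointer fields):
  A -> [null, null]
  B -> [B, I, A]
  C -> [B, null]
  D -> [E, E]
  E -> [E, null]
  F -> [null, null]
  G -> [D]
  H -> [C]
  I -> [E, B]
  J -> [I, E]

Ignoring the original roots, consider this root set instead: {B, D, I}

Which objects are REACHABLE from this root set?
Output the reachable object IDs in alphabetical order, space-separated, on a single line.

Answer: A B D E I

Derivation:
Roots: B D I
Mark B: refs=B I A, marked=B
Mark D: refs=E E, marked=B D
Mark I: refs=E B, marked=B D I
Mark A: refs=null null, marked=A B D I
Mark E: refs=E null, marked=A B D E I
Unmarked (collected): C F G H J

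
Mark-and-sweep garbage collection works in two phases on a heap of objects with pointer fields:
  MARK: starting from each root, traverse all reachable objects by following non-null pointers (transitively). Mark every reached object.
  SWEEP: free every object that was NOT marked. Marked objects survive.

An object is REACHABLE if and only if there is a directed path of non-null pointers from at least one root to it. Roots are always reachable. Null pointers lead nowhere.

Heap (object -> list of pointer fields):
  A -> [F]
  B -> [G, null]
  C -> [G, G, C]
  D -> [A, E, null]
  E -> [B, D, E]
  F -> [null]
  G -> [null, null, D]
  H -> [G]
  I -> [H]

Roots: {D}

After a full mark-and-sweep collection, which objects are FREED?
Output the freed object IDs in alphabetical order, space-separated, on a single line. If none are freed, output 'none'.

Answer: C H I

Derivation:
Roots: D
Mark D: refs=A E null, marked=D
Mark A: refs=F, marked=A D
Mark E: refs=B D E, marked=A D E
Mark F: refs=null, marked=A D E F
Mark B: refs=G null, marked=A B D E F
Mark G: refs=null null D, marked=A B D E F G
Unmarked (collected): C H I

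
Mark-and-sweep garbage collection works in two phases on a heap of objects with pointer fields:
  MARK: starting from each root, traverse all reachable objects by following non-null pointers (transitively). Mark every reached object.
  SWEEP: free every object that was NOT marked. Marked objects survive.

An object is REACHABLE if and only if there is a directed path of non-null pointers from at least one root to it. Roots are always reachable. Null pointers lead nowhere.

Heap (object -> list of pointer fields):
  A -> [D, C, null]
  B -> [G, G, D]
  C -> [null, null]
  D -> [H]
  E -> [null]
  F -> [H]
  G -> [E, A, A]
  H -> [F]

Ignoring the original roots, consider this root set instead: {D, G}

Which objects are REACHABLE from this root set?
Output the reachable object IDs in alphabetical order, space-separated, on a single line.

Answer: A C D E F G H

Derivation:
Roots: D G
Mark D: refs=H, marked=D
Mark G: refs=E A A, marked=D G
Mark H: refs=F, marked=D G H
Mark E: refs=null, marked=D E G H
Mark A: refs=D C null, marked=A D E G H
Mark F: refs=H, marked=A D E F G H
Mark C: refs=null null, marked=A C D E F G H
Unmarked (collected): B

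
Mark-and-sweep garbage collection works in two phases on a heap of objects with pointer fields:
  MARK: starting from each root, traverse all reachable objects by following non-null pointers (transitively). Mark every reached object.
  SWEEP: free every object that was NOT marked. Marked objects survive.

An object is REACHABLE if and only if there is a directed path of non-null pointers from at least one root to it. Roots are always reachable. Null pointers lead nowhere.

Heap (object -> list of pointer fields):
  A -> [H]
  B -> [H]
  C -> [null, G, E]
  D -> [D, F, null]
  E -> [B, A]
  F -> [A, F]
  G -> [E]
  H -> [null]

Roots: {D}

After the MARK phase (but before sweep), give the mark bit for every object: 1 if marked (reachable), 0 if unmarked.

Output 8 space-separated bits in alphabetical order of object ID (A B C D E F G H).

Answer: 1 0 0 1 0 1 0 1

Derivation:
Roots: D
Mark D: refs=D F null, marked=D
Mark F: refs=A F, marked=D F
Mark A: refs=H, marked=A D F
Mark H: refs=null, marked=A D F H
Unmarked (collected): B C E G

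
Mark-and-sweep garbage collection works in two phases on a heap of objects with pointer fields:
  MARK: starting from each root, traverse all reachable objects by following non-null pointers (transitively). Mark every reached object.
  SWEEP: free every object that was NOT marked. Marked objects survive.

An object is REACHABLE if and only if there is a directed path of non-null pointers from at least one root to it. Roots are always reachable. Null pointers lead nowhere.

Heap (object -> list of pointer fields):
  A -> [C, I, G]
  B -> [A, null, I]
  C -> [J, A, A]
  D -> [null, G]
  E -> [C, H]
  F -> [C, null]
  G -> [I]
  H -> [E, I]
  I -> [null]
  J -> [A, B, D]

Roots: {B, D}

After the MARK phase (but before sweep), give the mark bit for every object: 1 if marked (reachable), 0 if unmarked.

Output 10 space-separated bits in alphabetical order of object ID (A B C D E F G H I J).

Answer: 1 1 1 1 0 0 1 0 1 1

Derivation:
Roots: B D
Mark B: refs=A null I, marked=B
Mark D: refs=null G, marked=B D
Mark A: refs=C I G, marked=A B D
Mark I: refs=null, marked=A B D I
Mark G: refs=I, marked=A B D G I
Mark C: refs=J A A, marked=A B C D G I
Mark J: refs=A B D, marked=A B C D G I J
Unmarked (collected): E F H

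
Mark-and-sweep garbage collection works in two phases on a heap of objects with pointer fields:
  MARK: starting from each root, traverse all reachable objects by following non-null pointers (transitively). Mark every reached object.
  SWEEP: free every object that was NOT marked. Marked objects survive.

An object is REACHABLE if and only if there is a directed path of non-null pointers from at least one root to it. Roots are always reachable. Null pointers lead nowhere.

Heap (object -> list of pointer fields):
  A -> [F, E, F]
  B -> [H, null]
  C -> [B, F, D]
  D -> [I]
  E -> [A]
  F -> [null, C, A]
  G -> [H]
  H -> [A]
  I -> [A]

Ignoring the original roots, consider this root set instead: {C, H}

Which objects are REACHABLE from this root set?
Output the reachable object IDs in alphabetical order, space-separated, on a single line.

Roots: C H
Mark C: refs=B F D, marked=C
Mark H: refs=A, marked=C H
Mark B: refs=H null, marked=B C H
Mark F: refs=null C A, marked=B C F H
Mark D: refs=I, marked=B C D F H
Mark A: refs=F E F, marked=A B C D F H
Mark I: refs=A, marked=A B C D F H I
Mark E: refs=A, marked=A B C D E F H I
Unmarked (collected): G

Answer: A B C D E F H I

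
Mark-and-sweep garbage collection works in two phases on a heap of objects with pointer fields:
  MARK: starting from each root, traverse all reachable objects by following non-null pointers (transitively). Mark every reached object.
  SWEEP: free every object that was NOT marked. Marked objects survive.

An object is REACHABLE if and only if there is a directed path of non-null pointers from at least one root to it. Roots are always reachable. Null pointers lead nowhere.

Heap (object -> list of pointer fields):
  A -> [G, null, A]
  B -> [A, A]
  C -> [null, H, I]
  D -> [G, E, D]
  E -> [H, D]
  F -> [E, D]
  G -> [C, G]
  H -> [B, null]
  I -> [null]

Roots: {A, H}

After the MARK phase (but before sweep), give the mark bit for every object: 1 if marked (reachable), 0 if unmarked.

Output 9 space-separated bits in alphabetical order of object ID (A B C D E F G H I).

Roots: A H
Mark A: refs=G null A, marked=A
Mark H: refs=B null, marked=A H
Mark G: refs=C G, marked=A G H
Mark B: refs=A A, marked=A B G H
Mark C: refs=null H I, marked=A B C G H
Mark I: refs=null, marked=A B C G H I
Unmarked (collected): D E F

Answer: 1 1 1 0 0 0 1 1 1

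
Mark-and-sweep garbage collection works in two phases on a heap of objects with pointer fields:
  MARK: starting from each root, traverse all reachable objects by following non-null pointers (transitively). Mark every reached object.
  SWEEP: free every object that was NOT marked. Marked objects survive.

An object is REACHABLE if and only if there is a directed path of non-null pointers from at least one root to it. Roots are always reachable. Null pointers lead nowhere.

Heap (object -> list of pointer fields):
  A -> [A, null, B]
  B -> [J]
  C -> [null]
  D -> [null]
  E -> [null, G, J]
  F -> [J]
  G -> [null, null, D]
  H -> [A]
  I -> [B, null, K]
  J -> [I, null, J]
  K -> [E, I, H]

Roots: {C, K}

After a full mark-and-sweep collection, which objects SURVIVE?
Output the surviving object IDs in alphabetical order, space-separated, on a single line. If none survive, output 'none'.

Roots: C K
Mark C: refs=null, marked=C
Mark K: refs=E I H, marked=C K
Mark E: refs=null G J, marked=C E K
Mark I: refs=B null K, marked=C E I K
Mark H: refs=A, marked=C E H I K
Mark G: refs=null null D, marked=C E G H I K
Mark J: refs=I null J, marked=C E G H I J K
Mark B: refs=J, marked=B C E G H I J K
Mark A: refs=A null B, marked=A B C E G H I J K
Mark D: refs=null, marked=A B C D E G H I J K
Unmarked (collected): F

Answer: A B C D E G H I J K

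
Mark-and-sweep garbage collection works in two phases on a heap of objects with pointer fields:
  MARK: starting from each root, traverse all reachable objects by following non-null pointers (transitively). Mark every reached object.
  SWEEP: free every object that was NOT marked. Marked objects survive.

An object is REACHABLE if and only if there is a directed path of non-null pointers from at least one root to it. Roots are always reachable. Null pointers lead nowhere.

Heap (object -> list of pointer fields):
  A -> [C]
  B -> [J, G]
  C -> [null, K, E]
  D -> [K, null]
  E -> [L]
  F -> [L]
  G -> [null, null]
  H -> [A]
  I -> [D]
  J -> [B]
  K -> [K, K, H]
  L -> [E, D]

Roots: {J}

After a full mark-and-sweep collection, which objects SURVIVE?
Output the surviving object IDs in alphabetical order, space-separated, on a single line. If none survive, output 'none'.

Roots: J
Mark J: refs=B, marked=J
Mark B: refs=J G, marked=B J
Mark G: refs=null null, marked=B G J
Unmarked (collected): A C D E F H I K L

Answer: B G J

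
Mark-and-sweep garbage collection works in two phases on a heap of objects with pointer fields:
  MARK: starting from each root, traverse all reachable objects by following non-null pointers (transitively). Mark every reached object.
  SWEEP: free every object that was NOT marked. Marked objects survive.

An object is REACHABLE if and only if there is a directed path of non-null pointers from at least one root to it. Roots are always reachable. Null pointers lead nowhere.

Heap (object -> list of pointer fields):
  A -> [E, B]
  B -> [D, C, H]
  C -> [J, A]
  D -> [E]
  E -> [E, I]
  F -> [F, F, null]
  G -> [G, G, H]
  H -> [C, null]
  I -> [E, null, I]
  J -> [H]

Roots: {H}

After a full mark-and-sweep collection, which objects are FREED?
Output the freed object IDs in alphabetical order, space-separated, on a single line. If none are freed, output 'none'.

Answer: F G

Derivation:
Roots: H
Mark H: refs=C null, marked=H
Mark C: refs=J A, marked=C H
Mark J: refs=H, marked=C H J
Mark A: refs=E B, marked=A C H J
Mark E: refs=E I, marked=A C E H J
Mark B: refs=D C H, marked=A B C E H J
Mark I: refs=E null I, marked=A B C E H I J
Mark D: refs=E, marked=A B C D E H I J
Unmarked (collected): F G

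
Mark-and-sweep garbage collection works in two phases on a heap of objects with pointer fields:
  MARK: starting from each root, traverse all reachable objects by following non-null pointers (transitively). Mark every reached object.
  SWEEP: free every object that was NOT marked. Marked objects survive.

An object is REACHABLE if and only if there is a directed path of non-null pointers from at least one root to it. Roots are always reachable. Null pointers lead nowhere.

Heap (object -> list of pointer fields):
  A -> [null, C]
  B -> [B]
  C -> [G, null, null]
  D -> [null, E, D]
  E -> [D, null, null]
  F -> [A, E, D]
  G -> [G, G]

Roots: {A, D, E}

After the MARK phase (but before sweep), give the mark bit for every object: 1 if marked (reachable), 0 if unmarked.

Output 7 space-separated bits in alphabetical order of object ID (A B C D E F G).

Roots: A D E
Mark A: refs=null C, marked=A
Mark D: refs=null E D, marked=A D
Mark E: refs=D null null, marked=A D E
Mark C: refs=G null null, marked=A C D E
Mark G: refs=G G, marked=A C D E G
Unmarked (collected): B F

Answer: 1 0 1 1 1 0 1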